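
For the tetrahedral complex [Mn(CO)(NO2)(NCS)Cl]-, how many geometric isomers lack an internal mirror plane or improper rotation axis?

In a tetrahedral complex all four positions are equivalent and every pair of ligands is adjacent — there is no cis/trans distinction.
Only one geometric arrangement is possible; it has no improper symmetry element, so it exists as a pair of enantiomers (2 stereoisomers).

1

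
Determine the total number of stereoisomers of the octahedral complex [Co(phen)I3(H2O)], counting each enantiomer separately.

2

Each phen is bidentate and must span two cis positions.
There are 2 geometric isomers: I fac; I mer.
Each arrangement has an internal mirror plane or centre of symmetry, so none is chiral.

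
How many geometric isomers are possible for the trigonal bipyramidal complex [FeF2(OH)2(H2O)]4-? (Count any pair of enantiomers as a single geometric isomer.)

In a trigonal bipyramid the two axial positions differ from the three equatorial ones.
Systematic enumeration (placing each ligand type in turn and discarding arrangements equivalent by rotation or reflection) gives 5 geometric isomers.

5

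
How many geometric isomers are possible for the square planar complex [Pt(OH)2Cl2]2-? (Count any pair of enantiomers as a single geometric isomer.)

2

Working through the distinct placements yields 2 geometric isomers: OH cis; OH trans.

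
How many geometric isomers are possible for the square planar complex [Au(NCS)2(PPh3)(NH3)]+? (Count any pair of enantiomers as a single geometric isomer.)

A square has two trans pairs of vertices; adjacent vertices are cis.
Systematic placement gives 2 geometric isomers: NCS cis; NCS trans.

2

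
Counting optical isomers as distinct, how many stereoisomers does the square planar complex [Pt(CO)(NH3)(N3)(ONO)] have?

3

A square has two trans pairs of vertices; adjacent vertices are cis.
There are 3 geometric isomers: (CO/NH3 trans, N3/ONO trans); (CO/ONO trans, N3/NH3 trans); (CO/N3 trans, NH3/ONO trans).
Each arrangement has an internal mirror plane or centre of symmetry, so none is chiral.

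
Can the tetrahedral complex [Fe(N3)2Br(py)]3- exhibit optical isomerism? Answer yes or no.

In a tetrahedral complex all four positions are equivalent and every pair of ligands is adjacent — there is no cis/trans distinction.
Only one geometric arrangement is possible.

no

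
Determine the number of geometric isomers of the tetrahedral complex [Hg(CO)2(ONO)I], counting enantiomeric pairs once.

1

In a tetrahedral complex all four positions are equivalent and every pair of ligands is adjacent — there is no cis/trans distinction.
Only one geometric arrangement is possible.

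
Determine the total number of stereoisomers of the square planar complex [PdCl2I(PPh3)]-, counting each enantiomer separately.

2

A square has two trans pairs of vertices; adjacent vertices are cis.
Systematic placement gives 2 geometric isomers: Cl cis; Cl trans.
Each arrangement has an internal mirror plane or centre of symmetry, so none is chiral.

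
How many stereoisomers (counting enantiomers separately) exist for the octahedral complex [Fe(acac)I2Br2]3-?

An octahedron has six vertices in three trans pairs; every non-trans pair is cis.
Each acac is bidentate and must span two cis positions.
Working through the distinct placements yields 3 geometric isomers: I cis, Br trans; I cis, Br cis (chiral); I trans, Br cis.
One of these lacks any improper symmetry element and so occurs as an enantiomeric pair, giving 3 + 1 = 4 stereoisomers in total.

4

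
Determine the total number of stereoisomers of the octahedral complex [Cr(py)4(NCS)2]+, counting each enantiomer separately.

An octahedron has six vertices in three trans pairs; every non-trans pair is cis.
Working through the distinct placements yields 2 geometric isomers: NCS trans; NCS cis.
Each arrangement has an internal mirror plane or centre of symmetry, so none is chiral.

2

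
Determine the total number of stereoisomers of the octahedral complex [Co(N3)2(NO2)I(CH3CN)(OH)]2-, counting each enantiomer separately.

15

The six octahedral sites form three mutually perpendicular trans pairs.
Placing the ligands in turn and identifying arrangements related by rotation or reflection leaves 9 distinct geometric isomers.
Of these, 6 lack any improper symmetry element and so occur as enantiomeric pairs, giving 9 + 6 = 15 stereoisomers in total.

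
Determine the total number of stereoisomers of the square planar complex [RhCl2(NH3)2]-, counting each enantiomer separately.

Systematic placement gives 2 geometric isomers: Cl cis; Cl trans.
Each arrangement has an internal mirror plane or centre of symmetry, so none is chiral.

2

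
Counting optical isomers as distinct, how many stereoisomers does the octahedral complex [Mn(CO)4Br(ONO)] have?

The six octahedral sites form three mutually perpendicular trans pairs.
The distinct arrangements are (2 in all): Br and ONO mutually cis; Br and ONO mutually trans.
Each arrangement has an internal mirror plane or centre of symmetry, so none is chiral.

2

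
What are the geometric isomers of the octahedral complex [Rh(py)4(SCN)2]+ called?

cis and trans

The six octahedral sites form three mutually perpendicular trans pairs.
Systematic placement gives 2 geometric isomers: SCN trans; SCN cis.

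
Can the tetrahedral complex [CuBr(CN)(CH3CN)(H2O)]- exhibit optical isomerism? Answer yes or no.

yes

In a tetrahedral complex all four positions are equivalent and every pair of ligands is adjacent — there is no cis/trans distinction.
Only one geometric arrangement is possible; it has no improper symmetry element, so it exists as a pair of enantiomers (2 stereoisomers).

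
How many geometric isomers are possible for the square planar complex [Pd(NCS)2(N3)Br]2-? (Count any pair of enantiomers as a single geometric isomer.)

2

In a square planar complex each vertex has one trans partner and two cis neighbours.
There are 2 geometric isomers: NCS cis; NCS trans.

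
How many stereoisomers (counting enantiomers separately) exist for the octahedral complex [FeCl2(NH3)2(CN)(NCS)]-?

8

An octahedron has six vertices in three trans pairs; every non-trans pair is cis.
There are 6 geometric isomers: Cl cis, NH3 trans; Cl cis, NH3 cis (3 arrangements, 2 chiral); Cl trans, NH3 trans; Cl trans, NH3 cis.
Of these, 2 lack any improper symmetry element and so occur as enantiomeric pairs, giving 6 + 2 = 8 stereoisomers in total.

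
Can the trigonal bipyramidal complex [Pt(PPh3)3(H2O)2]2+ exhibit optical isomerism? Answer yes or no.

In a trigonal bipyramid the two axial positions differ from the three equatorial ones.
The distinct arrangements are (3 in all): H2O both axial; H2O one axial, one equatorial; H2O both equatorial.
Each arrangement has an internal mirror plane or centre of symmetry, so none is chiral.

no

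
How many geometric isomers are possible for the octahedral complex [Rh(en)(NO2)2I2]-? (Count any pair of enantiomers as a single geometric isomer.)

The six octahedral sites form three mutually perpendicular trans pairs.
Each en is bidentate and must span two cis positions.
Systematic placement gives 3 geometric isomers: NO2 cis, I trans; NO2 cis, I cis (chiral); NO2 trans, I cis.

3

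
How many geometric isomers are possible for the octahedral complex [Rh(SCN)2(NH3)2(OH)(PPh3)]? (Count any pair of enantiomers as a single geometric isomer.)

There are 6 geometric isomers: SCN trans, NH3 trans; SCN cis, NH3 trans; SCN trans, NH3 cis; SCN cis, NH3 cis (3 arrangements, 2 chiral).

6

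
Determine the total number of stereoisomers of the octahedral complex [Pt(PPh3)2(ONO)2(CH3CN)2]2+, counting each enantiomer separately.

6

The six octahedral sites form three mutually perpendicular trans pairs.
There are 5 geometric isomers: PPh3 trans, ONO trans, CH3CN trans; PPh3 cis, ONO cis, CH3CN trans; PPh3 trans, ONO cis, CH3CN cis; PPh3 cis, ONO cis, CH3CN cis (chiral); PPh3 cis, ONO trans, CH3CN cis.
One of these lacks any improper symmetry element and so occurs as an enantiomeric pair, giving 5 + 1 = 6 stereoisomers in total.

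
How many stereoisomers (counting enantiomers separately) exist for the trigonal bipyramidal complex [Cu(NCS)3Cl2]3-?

A trigonal bipyramid has two axial and three equatorial sites, which are chemically inequivalent.
Systematic placement gives 3 geometric isomers: Cl both axial; Cl one axial, one equatorial; Cl both equatorial.
Each arrangement has an internal mirror plane or centre of symmetry, so none is chiral.

3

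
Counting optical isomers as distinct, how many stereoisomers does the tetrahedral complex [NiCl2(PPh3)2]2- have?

Only one geometric arrangement is possible.

1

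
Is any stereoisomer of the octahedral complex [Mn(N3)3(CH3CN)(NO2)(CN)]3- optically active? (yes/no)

yes

Working through the distinct placements yields 4 geometric isomers: N3 mer (3 arrangements); N3 fac (chiral).
One of these lacks any improper symmetry element and so occurs as an enantiomeric pair, giving 4 + 1 = 5 stereoisomers in total.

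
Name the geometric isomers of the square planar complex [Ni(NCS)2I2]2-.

Working through the distinct placements yields 2 geometric isomers: NCS cis; NCS trans.

cis and trans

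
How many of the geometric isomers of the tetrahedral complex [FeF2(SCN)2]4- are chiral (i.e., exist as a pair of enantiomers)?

0

All four vertices of a tetrahedron are equivalent and mutually adjacent, so cis/trans isomerism cannot arise.
Only one geometric arrangement is possible.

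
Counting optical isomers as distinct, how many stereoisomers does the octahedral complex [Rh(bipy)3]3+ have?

2

Each bipy is bidentate and must span two cis positions.
Only one geometric arrangement is possible; it has no improper symmetry element, so it exists as a pair of enantiomers (2 stereoisomers).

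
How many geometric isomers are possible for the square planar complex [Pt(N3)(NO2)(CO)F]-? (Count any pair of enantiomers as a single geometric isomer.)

In a square planar complex each vertex has one trans partner and two cis neighbours.
Working through the distinct placements yields 3 geometric isomers: (CO/N3 trans, F/NO2 trans); (CO/NO2 trans, F/N3 trans); (CO/F trans, N3/NO2 trans).

3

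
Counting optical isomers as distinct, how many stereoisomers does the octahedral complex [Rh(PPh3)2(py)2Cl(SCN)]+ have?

In an octahedral complex each vertex has one trans partner and four cis neighbours.
Working through the distinct placements yields 6 geometric isomers: PPh3 cis, py trans; PPh3 cis, py cis (3 arrangements, 2 chiral); PPh3 trans, py trans; PPh3 trans, py cis.
Of these, 2 lack any improper symmetry element and so occur as enantiomeric pairs, giving 6 + 2 = 8 stereoisomers in total.

8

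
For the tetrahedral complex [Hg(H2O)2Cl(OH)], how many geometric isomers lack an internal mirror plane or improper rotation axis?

In a tetrahedral complex all four positions are equivalent and every pair of ligands is adjacent — there is no cis/trans distinction.
Only one geometric arrangement is possible.

0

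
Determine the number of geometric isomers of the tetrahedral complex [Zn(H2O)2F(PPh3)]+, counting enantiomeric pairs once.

In a tetrahedral complex all four positions are equivalent and every pair of ligands is adjacent — there is no cis/trans distinction.
Only one geometric arrangement is possible.

1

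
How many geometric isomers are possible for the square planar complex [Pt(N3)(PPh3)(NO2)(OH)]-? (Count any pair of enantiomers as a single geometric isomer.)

Working through the distinct placements yields 3 geometric isomers: (N3/OH trans, NO2/PPh3 trans); (N3/PPh3 trans, NO2/OH trans); (N3/NO2 trans, OH/PPh3 trans).

3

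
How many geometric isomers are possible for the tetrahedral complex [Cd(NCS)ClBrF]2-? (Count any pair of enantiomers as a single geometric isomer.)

Only one geometric arrangement is possible; it has no improper symmetry element, so it exists as a pair of enantiomers (2 stereoisomers).

1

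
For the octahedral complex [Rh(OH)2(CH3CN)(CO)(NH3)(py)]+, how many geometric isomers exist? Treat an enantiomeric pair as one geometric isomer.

In an octahedral complex each vertex has one trans partner and four cis neighbours.
Placing the ligands in turn and identifying arrangements related by rotation or reflection leaves 9 distinct geometric isomers.

9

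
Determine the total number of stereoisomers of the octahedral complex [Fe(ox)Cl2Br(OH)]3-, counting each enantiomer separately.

6

The six octahedral sites form three mutually perpendicular trans pairs.
Each ox is bidentate and must span two cis positions.
The distinct arrangements are (4 in all): Cl cis (3 arrangements, 2 chiral); Cl trans.
Of these, 2 lack any improper symmetry element and so occur as enantiomeric pairs, giving 4 + 2 = 6 stereoisomers in total.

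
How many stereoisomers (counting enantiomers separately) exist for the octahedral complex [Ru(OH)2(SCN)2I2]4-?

6

There are 5 geometric isomers: OH trans, SCN trans, I trans; OH cis, SCN cis, I trans; OH cis, SCN trans, I cis; OH cis, SCN cis, I cis (chiral); OH trans, SCN cis, I cis.
One of these lacks any improper symmetry element and so occurs as an enantiomeric pair, giving 5 + 1 = 6 stereoisomers in total.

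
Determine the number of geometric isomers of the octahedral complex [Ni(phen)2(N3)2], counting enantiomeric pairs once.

In an octahedral complex each vertex has one trans partner and four cis neighbours.
Each phen is bidentate and must span two cis positions.
There are 2 geometric isomers: N3 trans; N3 cis (chiral).

2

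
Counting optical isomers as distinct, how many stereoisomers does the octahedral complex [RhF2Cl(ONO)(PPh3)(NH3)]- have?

15

In an octahedral complex each vertex has one trans partner and four cis neighbours.
Systematic enumeration (placing each ligand type in turn and discarding arrangements equivalent by rotation or reflection) gives 9 geometric isomers.
Of these, 6 lack any improper symmetry element and so occur as enantiomeric pairs, giving 9 + 6 = 15 stereoisomers in total.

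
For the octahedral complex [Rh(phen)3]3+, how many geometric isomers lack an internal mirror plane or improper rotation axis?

1

The six octahedral sites form three mutually perpendicular trans pairs.
Each phen is bidentate and must span two cis positions.
Only one geometric arrangement is possible; it has no improper symmetry element, so it exists as a pair of enantiomers (2 stereoisomers).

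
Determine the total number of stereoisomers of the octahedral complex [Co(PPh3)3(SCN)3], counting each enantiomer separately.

The six octahedral sites form three mutually perpendicular trans pairs.
There are 2 geometric isomers: PPh3 mer; PPh3 fac.
Each arrangement has an internal mirror plane or centre of symmetry, so none is chiral.

2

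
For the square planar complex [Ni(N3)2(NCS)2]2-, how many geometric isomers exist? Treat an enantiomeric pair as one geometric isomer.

2

A square has two trans pairs of vertices; adjacent vertices are cis.
There are 2 geometric isomers: N3 cis; N3 trans.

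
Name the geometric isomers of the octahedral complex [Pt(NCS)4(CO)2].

cis and trans

The six octahedral sites form three mutually perpendicular trans pairs.
Working through the distinct placements yields 2 geometric isomers: CO trans; CO cis.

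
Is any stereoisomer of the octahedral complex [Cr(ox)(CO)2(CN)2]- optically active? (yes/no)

The six octahedral sites form three mutually perpendicular trans pairs.
Each ox is bidentate and must span two cis positions.
Working through the distinct placements yields 3 geometric isomers: CO cis, CN trans; CO cis, CN cis (chiral); CO trans, CN cis.
One of these lacks any improper symmetry element and so occurs as an enantiomeric pair, giving 3 + 1 = 4 stereoisomers in total.

yes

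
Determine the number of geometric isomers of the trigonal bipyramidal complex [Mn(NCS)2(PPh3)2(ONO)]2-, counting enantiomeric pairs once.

5

In a trigonal bipyramid the two axial positions differ from the three equatorial ones.
Placing the ligands in turn and identifying arrangements related by rotation or reflection leaves 5 distinct geometric isomers.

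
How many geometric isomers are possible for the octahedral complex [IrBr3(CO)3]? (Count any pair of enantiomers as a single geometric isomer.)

The six octahedral sites form three mutually perpendicular trans pairs.
Working through the distinct placements yields 2 geometric isomers: Br mer; Br fac.

2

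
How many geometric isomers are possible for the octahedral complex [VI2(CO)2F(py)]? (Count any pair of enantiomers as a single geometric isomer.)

The six octahedral sites form three mutually perpendicular trans pairs.
There are 6 geometric isomers: I cis, CO trans; I trans, CO trans; I cis, CO cis (3 arrangements, 2 chiral); I trans, CO cis.

6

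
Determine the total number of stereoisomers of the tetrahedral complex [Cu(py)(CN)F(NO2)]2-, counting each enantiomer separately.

2

In a tetrahedral complex all four positions are equivalent and every pair of ligands is adjacent — there is no cis/trans distinction.
Only one geometric arrangement is possible; it has no improper symmetry element, so it exists as a pair of enantiomers (2 stereoisomers).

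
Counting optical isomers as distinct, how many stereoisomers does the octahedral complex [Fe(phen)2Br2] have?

3

An octahedron has six vertices in three trans pairs; every non-trans pair is cis.
Each phen is bidentate and must span two cis positions.
The distinct arrangements are (2 in all): Br trans; Br cis (chiral).
One of these lacks any improper symmetry element and so occurs as an enantiomeric pair, giving 2 + 1 = 3 stereoisomers in total.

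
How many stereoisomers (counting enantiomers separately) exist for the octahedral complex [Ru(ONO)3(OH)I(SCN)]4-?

In an octahedral complex each vertex has one trans partner and four cis neighbours.
Working through the distinct placements yields 4 geometric isomers: ONO mer (3 arrangements); ONO fac (chiral).
One of these lacks any improper symmetry element and so occurs as an enantiomeric pair, giving 4 + 1 = 5 stereoisomers in total.

5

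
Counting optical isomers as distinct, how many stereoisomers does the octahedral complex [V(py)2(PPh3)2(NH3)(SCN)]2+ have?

In an octahedral complex each vertex has one trans partner and four cis neighbours.
There are 6 geometric isomers: py trans, PPh3 cis; py cis, PPh3 cis (3 arrangements, 2 chiral); py trans, PPh3 trans; py cis, PPh3 trans.
Of these, 2 lack any improper symmetry element and so occur as enantiomeric pairs, giving 6 + 2 = 8 stereoisomers in total.

8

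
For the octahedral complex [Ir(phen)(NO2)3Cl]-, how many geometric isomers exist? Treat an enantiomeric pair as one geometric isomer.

Each phen is bidentate and must span two cis positions.
Working through the distinct placements yields 2 geometric isomers: NO2 fac; NO2 mer.

2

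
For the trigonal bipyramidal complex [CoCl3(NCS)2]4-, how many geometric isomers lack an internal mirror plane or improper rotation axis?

In a trigonal bipyramid the two axial positions differ from the three equatorial ones.
The distinct arrangements are (3 in all): NCS both equatorial; NCS one axial, one equatorial; NCS both axial.
Each arrangement has an internal mirror plane or centre of symmetry, so none is chiral.

0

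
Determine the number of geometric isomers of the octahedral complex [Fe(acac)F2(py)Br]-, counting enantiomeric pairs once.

Each acac is bidentate and must span two cis positions.
The distinct arrangements are (4 in all): F cis (3 arrangements, 2 chiral); F trans.

4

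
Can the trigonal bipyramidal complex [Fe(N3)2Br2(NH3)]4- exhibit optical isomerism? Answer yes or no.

yes

In a trigonal bipyramid the two axial positions differ from the three equatorial ones.
Placing the ligands in turn and identifying arrangements related by rotation or reflection leaves 5 distinct geometric isomers.
One of these lacks any improper symmetry element and so occurs as an enantiomeric pair, giving 5 + 1 = 6 stereoisomers in total.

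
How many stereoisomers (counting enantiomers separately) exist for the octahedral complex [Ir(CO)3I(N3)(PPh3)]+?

5

The six octahedral sites form three mutually perpendicular trans pairs.
Systematic placement gives 4 geometric isomers: CO mer (3 arrangements); CO fac (chiral).
One of these lacks any improper symmetry element and so occurs as an enantiomeric pair, giving 4 + 1 = 5 stereoisomers in total.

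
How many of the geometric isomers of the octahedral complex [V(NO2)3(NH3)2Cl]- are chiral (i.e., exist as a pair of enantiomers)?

An octahedron has six vertices in three trans pairs; every non-trans pair is cis.
There are 3 geometric isomers: NO2 mer, NH3 cis; NO2 mer, NH3 trans; NO2 fac, NH3 cis.
Each arrangement has an internal mirror plane or centre of symmetry, so none is chiral.

0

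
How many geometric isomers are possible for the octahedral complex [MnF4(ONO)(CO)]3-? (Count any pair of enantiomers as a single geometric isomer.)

2

An octahedron has six vertices in three trans pairs; every non-trans pair is cis.
There are 2 geometric isomers: ONO and CO mutually cis; ONO and CO mutually trans.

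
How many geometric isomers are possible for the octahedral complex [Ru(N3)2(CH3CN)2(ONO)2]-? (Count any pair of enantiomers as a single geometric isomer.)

Working through the distinct placements yields 5 geometric isomers: N3 trans, CH3CN trans, ONO trans; N3 cis, CH3CN trans, ONO cis; N3 cis, CH3CN cis, ONO trans; N3 cis, CH3CN cis, ONO cis (chiral); N3 trans, CH3CN cis, ONO cis.

5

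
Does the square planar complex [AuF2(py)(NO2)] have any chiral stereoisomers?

no

A square has two trans pairs of vertices; adjacent vertices are cis.
There are 2 geometric isomers: F cis; F trans.
Each arrangement has an internal mirror plane or centre of symmetry, so none is chiral.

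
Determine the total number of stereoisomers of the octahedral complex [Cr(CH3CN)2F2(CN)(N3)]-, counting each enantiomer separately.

8

The six octahedral sites form three mutually perpendicular trans pairs.
The distinct arrangements are (6 in all): CH3CN trans, F cis; CH3CN trans, F trans; CH3CN cis, F cis (3 arrangements, 2 chiral); CH3CN cis, F trans.
Of these, 2 lack any improper symmetry element and so occur as enantiomeric pairs, giving 6 + 2 = 8 stereoisomers in total.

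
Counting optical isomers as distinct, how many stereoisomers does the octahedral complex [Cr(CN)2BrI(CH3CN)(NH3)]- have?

In an octahedral complex each vertex has one trans partner and four cis neighbours.
Exhaustive case analysis gives 9 geometric isomers.
Of these, 6 lack any improper symmetry element and so occur as enantiomeric pairs, giving 9 + 6 = 15 stereoisomers in total.

15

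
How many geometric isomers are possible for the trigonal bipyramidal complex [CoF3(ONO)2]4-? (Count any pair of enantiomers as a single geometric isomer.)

The distinct arrangements are (3 in all): ONO both equatorial; ONO one axial, one equatorial; ONO both axial.

3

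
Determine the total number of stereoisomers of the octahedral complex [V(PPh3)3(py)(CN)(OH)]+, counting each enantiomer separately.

5

In an octahedral complex each vertex has one trans partner and four cis neighbours.
Systematic placement gives 4 geometric isomers: PPh3 mer (3 arrangements); PPh3 fac (chiral).
One of these lacks any improper symmetry element and so occurs as an enantiomeric pair, giving 4 + 1 = 5 stereoisomers in total.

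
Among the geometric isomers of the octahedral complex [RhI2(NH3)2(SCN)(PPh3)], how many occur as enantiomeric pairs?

An octahedron has six vertices in three trans pairs; every non-trans pair is cis.
Working through the distinct placements yields 6 geometric isomers: I trans, NH3 trans; I trans, NH3 cis; I cis, NH3 cis (3 arrangements, 2 chiral); I cis, NH3 trans.
Of these, 2 lack any improper symmetry element and so occur as enantiomeric pairs, giving 6 + 2 = 8 stereoisomers in total.

2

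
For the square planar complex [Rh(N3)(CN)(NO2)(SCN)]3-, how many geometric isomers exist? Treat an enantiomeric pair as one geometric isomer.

3

In a square planar complex each vertex has one trans partner and two cis neighbours.
The distinct arrangements are (3 in all): (CN/NO2 trans, N3/SCN trans); (CN/SCN trans, N3/NO2 trans); (CN/N3 trans, NO2/SCN trans).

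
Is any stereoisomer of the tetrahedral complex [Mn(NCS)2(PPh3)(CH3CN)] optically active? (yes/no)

Only one geometric arrangement is possible.

no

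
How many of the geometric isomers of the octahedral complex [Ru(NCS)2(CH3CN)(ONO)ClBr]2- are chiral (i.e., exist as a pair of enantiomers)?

6

Systematic enumeration (placing each ligand type in turn and discarding arrangements equivalent by rotation or reflection) gives 9 geometric isomers.
Of these, 6 lack any improper symmetry element and so occur as enantiomeric pairs, giving 9 + 6 = 15 stereoisomers in total.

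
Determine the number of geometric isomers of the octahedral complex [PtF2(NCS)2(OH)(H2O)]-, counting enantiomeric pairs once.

An octahedron has six vertices in three trans pairs; every non-trans pair is cis.
Systematic placement gives 6 geometric isomers: F trans, NCS cis; F trans, NCS trans; F cis, NCS cis (3 arrangements, 2 chiral); F cis, NCS trans.

6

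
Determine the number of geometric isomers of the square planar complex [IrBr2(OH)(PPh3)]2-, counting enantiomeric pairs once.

2

A square has two trans pairs of vertices; adjacent vertices are cis.
There are 2 geometric isomers: Br cis; Br trans.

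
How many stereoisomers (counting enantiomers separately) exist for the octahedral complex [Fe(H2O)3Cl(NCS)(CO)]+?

In an octahedral complex each vertex has one trans partner and four cis neighbours.
There are 4 geometric isomers: H2O mer (3 arrangements); H2O fac (chiral).
One of these lacks any improper symmetry element and so occurs as an enantiomeric pair, giving 4 + 1 = 5 stereoisomers in total.

5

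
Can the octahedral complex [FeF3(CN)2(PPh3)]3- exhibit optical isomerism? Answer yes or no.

Systematic placement gives 3 geometric isomers: F mer, CN trans; F fac, CN cis; F mer, CN cis.
Each arrangement has an internal mirror plane or centre of symmetry, so none is chiral.

no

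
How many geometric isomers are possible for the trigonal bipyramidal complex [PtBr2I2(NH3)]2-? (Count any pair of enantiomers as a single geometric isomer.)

In a trigonal bipyramid the two axial positions differ from the three equatorial ones.
Placing the ligands in turn and identifying arrangements related by rotation or reflection leaves 5 distinct geometric isomers.

5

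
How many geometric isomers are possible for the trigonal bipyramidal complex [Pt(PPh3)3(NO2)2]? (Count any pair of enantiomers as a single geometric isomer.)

A trigonal bipyramid has two axial and three equatorial sites, which are chemically inequivalent.
The distinct arrangements are (3 in all): NO2 both axial; NO2 one axial, one equatorial; NO2 both equatorial.

3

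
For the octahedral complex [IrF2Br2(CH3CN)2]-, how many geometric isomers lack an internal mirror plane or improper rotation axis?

1

The six octahedral sites form three mutually perpendicular trans pairs.
The distinct arrangements are (5 in all): F trans, Br trans, CH3CN trans; F cis, Br trans, CH3CN cis; F trans, Br cis, CH3CN cis; F cis, Br cis, CH3CN cis (chiral); F cis, Br cis, CH3CN trans.
One of these lacks any improper symmetry element and so occurs as an enantiomeric pair, giving 5 + 1 = 6 stereoisomers in total.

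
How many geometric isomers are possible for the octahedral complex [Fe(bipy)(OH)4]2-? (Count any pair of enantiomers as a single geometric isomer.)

An octahedron has six vertices in three trans pairs; every non-trans pair is cis.
Each bipy is bidentate and must span two cis positions.
Only one geometric arrangement is possible.

1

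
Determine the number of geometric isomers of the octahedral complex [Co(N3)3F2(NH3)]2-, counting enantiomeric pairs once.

In an octahedral complex each vertex has one trans partner and four cis neighbours.
There are 3 geometric isomers: N3 mer, F trans; N3 fac, F cis; N3 mer, F cis.

3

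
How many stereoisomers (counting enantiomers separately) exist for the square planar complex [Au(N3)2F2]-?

In a square planar complex each vertex has one trans partner and two cis neighbours.
There are 2 geometric isomers: N3 cis; N3 trans.
Each arrangement has an internal mirror plane or centre of symmetry, so none is chiral.

2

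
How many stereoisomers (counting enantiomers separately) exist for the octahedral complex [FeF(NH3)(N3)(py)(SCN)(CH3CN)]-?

30

Systematic enumeration (placing each ligand type in turn and discarding arrangements equivalent by rotation or reflection) gives 15 geometric isomers.
Of these, 15 lack any improper symmetry element and so occur as enantiomeric pairs, giving 15 + 15 = 30 stereoisomers in total.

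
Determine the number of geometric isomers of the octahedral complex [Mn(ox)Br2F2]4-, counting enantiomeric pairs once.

In an octahedral complex each vertex has one trans partner and four cis neighbours.
Each ox is bidentate and must span two cis positions.
Systematic placement gives 3 geometric isomers: Br trans, F cis; Br cis, F cis (chiral); Br cis, F trans.

3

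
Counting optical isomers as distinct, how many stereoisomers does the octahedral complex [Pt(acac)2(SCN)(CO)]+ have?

3

The six octahedral sites form three mutually perpendicular trans pairs.
Each acac is bidentate and must span two cis positions.
Systematic placement gives 2 geometric isomers: SCN and CO mutually trans; SCN and CO mutually cis (chiral).
One of these lacks any improper symmetry element and so occurs as an enantiomeric pair, giving 2 + 1 = 3 stereoisomers in total.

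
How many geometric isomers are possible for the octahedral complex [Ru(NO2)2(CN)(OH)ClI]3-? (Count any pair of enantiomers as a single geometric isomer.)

9

The six octahedral sites form three mutually perpendicular trans pairs.
Placing the ligands in turn and identifying arrangements related by rotation or reflection leaves 9 distinct geometric isomers.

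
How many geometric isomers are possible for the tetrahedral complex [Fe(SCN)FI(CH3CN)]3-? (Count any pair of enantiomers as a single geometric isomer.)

All four vertices of a tetrahedron are equivalent and mutually adjacent, so cis/trans isomerism cannot arise.
Only one geometric arrangement is possible; it has no improper symmetry element, so it exists as a pair of enantiomers (2 stereoisomers).

1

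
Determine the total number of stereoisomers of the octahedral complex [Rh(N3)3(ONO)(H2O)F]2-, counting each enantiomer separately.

5

In an octahedral complex each vertex has one trans partner and four cis neighbours.
Working through the distinct placements yields 4 geometric isomers: N3 mer (3 arrangements); N3 fac (chiral).
One of these lacks any improper symmetry element and so occurs as an enantiomeric pair, giving 4 + 1 = 5 stereoisomers in total.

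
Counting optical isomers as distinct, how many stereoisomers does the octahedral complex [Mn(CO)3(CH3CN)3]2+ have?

2

The six octahedral sites form three mutually perpendicular trans pairs.
Systematic placement gives 2 geometric isomers: CO mer; CO fac.
Each arrangement has an internal mirror plane or centre of symmetry, so none is chiral.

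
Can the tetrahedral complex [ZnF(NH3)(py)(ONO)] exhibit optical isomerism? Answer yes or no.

In a tetrahedral complex all four positions are equivalent and every pair of ligands is adjacent — there is no cis/trans distinction.
Only one geometric arrangement is possible; it has no improper symmetry element, so it exists as a pair of enantiomers (2 stereoisomers).

yes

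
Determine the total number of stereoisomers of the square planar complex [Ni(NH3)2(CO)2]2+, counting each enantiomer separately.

In a square planar complex each vertex has one trans partner and two cis neighbours.
There are 2 geometric isomers: NH3 cis; NH3 trans.
Each arrangement has an internal mirror plane or centre of symmetry, so none is chiral.

2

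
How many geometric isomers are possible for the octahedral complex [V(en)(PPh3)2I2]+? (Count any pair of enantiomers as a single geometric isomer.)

An octahedron has six vertices in three trans pairs; every non-trans pair is cis.
Each en is bidentate and must span two cis positions.
There are 3 geometric isomers: PPh3 cis, I trans; PPh3 cis, I cis (chiral); PPh3 trans, I cis.

3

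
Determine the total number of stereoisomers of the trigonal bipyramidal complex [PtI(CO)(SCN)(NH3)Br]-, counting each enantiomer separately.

20

Placing the ligands in turn and identifying arrangements related by rotation or reflection leaves 10 distinct geometric isomers.
Of these, 10 lack any improper symmetry element and so occur as enantiomeric pairs, giving 10 + 10 = 20 stereoisomers in total.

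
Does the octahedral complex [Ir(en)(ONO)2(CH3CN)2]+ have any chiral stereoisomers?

yes

The six octahedral sites form three mutually perpendicular trans pairs.
Each en is bidentate and must span two cis positions.
Working through the distinct placements yields 3 geometric isomers: ONO cis, CH3CN trans; ONO cis, CH3CN cis (chiral); ONO trans, CH3CN cis.
One of these lacks any improper symmetry element and so occurs as an enantiomeric pair, giving 3 + 1 = 4 stereoisomers in total.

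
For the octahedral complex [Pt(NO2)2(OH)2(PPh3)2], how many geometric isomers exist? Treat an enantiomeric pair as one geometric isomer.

In an octahedral complex each vertex has one trans partner and four cis neighbours.
Working through the distinct placements yields 5 geometric isomers: NO2 trans, OH trans, PPh3 trans; NO2 trans, OH cis, PPh3 cis; NO2 cis, OH cis, PPh3 trans; NO2 cis, OH cis, PPh3 cis (chiral); NO2 cis, OH trans, PPh3 cis.

5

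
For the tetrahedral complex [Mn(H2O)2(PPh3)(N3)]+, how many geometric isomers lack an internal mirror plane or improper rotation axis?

Only one geometric arrangement is possible.

0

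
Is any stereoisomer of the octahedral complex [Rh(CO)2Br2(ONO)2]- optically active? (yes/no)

The six octahedral sites form three mutually perpendicular trans pairs.
The distinct arrangements are (5 in all): CO trans, Br trans, ONO trans; CO cis, Br trans, ONO cis; CO cis, Br cis, ONO trans; CO cis, Br cis, ONO cis (chiral); CO trans, Br cis, ONO cis.
One of these lacks any improper symmetry element and so occurs as an enantiomeric pair, giving 5 + 1 = 6 stereoisomers in total.

yes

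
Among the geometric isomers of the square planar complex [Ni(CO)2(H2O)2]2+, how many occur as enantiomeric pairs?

In a square planar complex each vertex has one trans partner and two cis neighbours.
The distinct arrangements are (2 in all): CO cis; CO trans.
Each arrangement has an internal mirror plane or centre of symmetry, so none is chiral.

0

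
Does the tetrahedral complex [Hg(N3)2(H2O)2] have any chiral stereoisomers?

All four vertices of a tetrahedron are equivalent and mutually adjacent, so cis/trans isomerism cannot arise.
Only one geometric arrangement is possible.

no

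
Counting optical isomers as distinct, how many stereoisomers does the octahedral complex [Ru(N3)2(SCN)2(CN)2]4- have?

6

Systematic placement gives 5 geometric isomers: N3 trans, SCN trans, CN trans; N3 cis, SCN cis, CN trans; N3 cis, SCN trans, CN cis; N3 cis, SCN cis, CN cis (chiral); N3 trans, SCN cis, CN cis.
One of these lacks any improper symmetry element and so occurs as an enantiomeric pair, giving 5 + 1 = 6 stereoisomers in total.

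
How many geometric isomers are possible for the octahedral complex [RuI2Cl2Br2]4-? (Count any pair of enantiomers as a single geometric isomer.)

5

In an octahedral complex each vertex has one trans partner and four cis neighbours.
Working through the distinct placements yields 5 geometric isomers: I trans, Cl trans, Br trans; I cis, Cl cis, Br trans; I trans, Cl cis, Br cis; I cis, Cl cis, Br cis (chiral); I cis, Cl trans, Br cis.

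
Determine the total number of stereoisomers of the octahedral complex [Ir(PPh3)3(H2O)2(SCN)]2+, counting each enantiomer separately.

3

The distinct arrangements are (3 in all): PPh3 mer, H2O trans; PPh3 fac, H2O cis; PPh3 mer, H2O cis.
Each arrangement has an internal mirror plane or centre of symmetry, so none is chiral.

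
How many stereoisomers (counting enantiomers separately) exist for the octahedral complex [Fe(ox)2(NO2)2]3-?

3

In an octahedral complex each vertex has one trans partner and four cis neighbours.
Each ox is bidentate and must span two cis positions.
There are 2 geometric isomers: NO2 trans; NO2 cis (chiral).
One of these lacks any improper symmetry element and so occurs as an enantiomeric pair, giving 2 + 1 = 3 stereoisomers in total.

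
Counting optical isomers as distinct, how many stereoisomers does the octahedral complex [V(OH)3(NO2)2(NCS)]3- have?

In an octahedral complex each vertex has one trans partner and four cis neighbours.
There are 3 geometric isomers: OH mer, NO2 cis; OH mer, NO2 trans; OH fac, NO2 cis.
Each arrangement has an internal mirror plane or centre of symmetry, so none is chiral.

3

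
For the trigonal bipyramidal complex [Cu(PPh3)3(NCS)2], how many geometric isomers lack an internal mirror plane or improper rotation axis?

A trigonal bipyramid has two axial and three equatorial sites, which are chemically inequivalent.
The distinct arrangements are (3 in all): NCS both axial; NCS one axial, one equatorial; NCS both equatorial.
Each arrangement has an internal mirror plane or centre of symmetry, so none is chiral.

0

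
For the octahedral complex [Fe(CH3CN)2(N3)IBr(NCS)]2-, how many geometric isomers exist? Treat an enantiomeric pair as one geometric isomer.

9

The six octahedral sites form three mutually perpendicular trans pairs.
Systematic enumeration (placing each ligand type in turn and discarding arrangements equivalent by rotation or reflection) gives 9 geometric isomers.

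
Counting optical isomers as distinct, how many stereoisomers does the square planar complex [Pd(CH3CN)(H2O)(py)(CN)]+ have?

3

In a square planar complex each vertex has one trans partner and two cis neighbours.
The distinct arrangements are (3 in all): (CH3CN/H2O trans, CN/py trans); (CH3CN/py trans, CN/H2O trans); (CH3CN/CN trans, H2O/py trans).
Each arrangement has an internal mirror plane or centre of symmetry, so none is chiral.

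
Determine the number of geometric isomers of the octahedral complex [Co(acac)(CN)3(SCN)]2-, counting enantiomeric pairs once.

2

In an octahedral complex each vertex has one trans partner and four cis neighbours.
Each acac is bidentate and must span two cis positions.
Working through the distinct placements yields 2 geometric isomers: CN mer; CN fac.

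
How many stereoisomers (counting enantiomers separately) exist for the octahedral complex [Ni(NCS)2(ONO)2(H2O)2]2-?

6

The distinct arrangements are (5 in all): NCS trans, ONO trans, H2O trans; NCS cis, ONO cis, H2O trans; NCS cis, ONO trans, H2O cis; NCS cis, ONO cis, H2O cis (chiral); NCS trans, ONO cis, H2O cis.
One of these lacks any improper symmetry element and so occurs as an enantiomeric pair, giving 5 + 1 = 6 stereoisomers in total.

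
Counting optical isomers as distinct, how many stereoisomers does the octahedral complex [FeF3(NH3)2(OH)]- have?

3

Systematic placement gives 3 geometric isomers: F mer, NH3 cis; F mer, NH3 trans; F fac, NH3 cis.
Each arrangement has an internal mirror plane or centre of symmetry, so none is chiral.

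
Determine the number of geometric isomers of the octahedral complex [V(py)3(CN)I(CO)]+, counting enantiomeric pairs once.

4

There are 4 geometric isomers: py mer (3 arrangements); py fac (chiral).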